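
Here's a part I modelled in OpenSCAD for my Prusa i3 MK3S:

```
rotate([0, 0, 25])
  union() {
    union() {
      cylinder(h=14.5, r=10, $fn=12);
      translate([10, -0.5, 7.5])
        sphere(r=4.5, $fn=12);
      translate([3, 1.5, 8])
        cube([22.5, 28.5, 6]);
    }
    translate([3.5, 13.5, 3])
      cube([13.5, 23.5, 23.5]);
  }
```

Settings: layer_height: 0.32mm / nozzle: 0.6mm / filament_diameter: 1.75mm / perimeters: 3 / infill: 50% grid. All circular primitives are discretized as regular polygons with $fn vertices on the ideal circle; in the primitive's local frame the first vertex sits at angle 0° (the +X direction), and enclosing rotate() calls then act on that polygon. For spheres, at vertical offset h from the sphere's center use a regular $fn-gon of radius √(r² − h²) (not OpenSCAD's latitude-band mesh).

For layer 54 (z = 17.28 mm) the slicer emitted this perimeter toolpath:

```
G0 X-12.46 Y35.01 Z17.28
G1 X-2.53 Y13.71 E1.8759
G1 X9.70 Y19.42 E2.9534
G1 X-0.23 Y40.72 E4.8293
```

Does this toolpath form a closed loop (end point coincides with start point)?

Start point (G0): (-12.46, 35.01). End point (last G1): the path does not return to the start — open.

no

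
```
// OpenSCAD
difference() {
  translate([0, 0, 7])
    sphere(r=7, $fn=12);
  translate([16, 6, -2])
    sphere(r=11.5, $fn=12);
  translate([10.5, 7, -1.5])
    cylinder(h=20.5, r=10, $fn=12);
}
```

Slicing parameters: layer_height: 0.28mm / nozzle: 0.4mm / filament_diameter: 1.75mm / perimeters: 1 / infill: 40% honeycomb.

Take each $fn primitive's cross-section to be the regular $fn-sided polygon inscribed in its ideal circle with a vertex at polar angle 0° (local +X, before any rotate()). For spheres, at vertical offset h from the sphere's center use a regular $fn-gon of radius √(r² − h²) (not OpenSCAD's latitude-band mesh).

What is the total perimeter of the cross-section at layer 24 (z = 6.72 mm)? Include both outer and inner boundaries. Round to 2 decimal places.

42.36 mm

At z = 6.72 mm: the sphere: section is a regular 12-gon, circumradius = √(r²−h²) = √(7²−0.28²) = 6.994 (perimeter = 2·12·6.994·sin(180°/12) = 43.45 mm); the r=11.5 sphere at (16, 6) contributes a regular 12-gon of circumradius √(11.5²−8.72²) = 7.497 (perimeter = 2·12·7.497·sin(180°/12) = 46.57 mm); the r=10 cylinder at (10.5, 7) gives a regular 12-gon of circumradius 10 (constant along its height) (perimeter = 2·12·10.000·sin(180°/12) = 62.12 mm); Subtracting the remaining from the first: starting from the r=7 sphere, the r=11.5 sphere at (16, 6) misses the remaining region (no effect); the r=10 cylinder at (10.5, 7) partially overlaps it — only the 28.83 mm² overlap (of its 300.00 mm²) is removed, clipping the outline — boundary = 42.36 mm. Overall, the cross-section is a single solid region. Total boundary length (outer) = 42.36 mm.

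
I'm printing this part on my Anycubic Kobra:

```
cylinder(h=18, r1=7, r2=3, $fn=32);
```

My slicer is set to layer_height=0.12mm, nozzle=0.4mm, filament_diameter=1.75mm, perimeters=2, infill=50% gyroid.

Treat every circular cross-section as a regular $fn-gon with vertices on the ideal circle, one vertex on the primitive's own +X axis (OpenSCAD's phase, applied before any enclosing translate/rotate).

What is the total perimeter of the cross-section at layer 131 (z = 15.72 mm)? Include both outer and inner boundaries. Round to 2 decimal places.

22.00 mm

At z = 15.72 mm: the cone: at t=0.873 of its height the radius interpolates to r₁+(r₂−r₁)t = 3.507, giving a regular 32-gon of that circumradius (perimeter = 2·32·3.507·sin(180°/32) = 22.00 mm). Overall, the cross-section is a single solid region. Total boundary length (outer) = 22.00 mm.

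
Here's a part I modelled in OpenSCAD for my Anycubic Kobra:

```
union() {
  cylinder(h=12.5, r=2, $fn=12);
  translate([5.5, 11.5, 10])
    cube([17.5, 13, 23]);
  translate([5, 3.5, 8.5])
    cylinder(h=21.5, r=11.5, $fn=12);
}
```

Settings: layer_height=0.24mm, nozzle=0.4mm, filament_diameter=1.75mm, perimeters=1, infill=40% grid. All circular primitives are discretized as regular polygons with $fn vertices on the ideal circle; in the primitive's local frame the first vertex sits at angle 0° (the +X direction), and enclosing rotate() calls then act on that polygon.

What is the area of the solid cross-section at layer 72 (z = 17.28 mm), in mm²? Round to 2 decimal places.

At z = 17.28 mm: the cylinder is not intersected at this z (z outside [0, 12.5]); the cube at (5.5, 11.5) (footprint 17.5×13) is included at this height (area 227.50 mm²); the cylinder at (5, 3.5): section is a regular 12-gon, circumradius r=11.5 (area = (12/2)·11.500²·sin(360°/12) = 396.75 mm²); Taking the union: the regions partially overlap — summed areas 624.25 mm² minus the doubly-counted overlap 15.90 mm² gives 608.35 mm² — area = 608.35 mm². Overall, the cross-section is a single solid region. Net area = 608.35 mm².

608.35 mm²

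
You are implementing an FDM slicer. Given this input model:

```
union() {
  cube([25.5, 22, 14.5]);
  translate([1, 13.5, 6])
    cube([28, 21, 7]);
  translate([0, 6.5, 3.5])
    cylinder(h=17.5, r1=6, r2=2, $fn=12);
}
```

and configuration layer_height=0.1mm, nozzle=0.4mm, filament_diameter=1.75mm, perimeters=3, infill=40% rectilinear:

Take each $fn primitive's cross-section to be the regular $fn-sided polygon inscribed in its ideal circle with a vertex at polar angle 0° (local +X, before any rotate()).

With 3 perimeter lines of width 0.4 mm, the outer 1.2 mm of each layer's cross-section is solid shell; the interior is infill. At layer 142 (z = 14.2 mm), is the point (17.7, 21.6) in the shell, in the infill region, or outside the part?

shell

At z = 14.2 mm: the cube (footprint 25.5×22) is included at this height; the cube at (1, 13.5) is absent (z outside [6, 13]); the cone at (0, 6.5): at t=0.611 of its height the radius interpolates to r₁+(r₂−r₁)t = 3.554, giving a regular 12-gon of that circumradius; Taking the union: the regions partially overlap (shared area 18.95 mm²), so overlapping operands fuse into one piece — 1 connected region. Overall, the cross-section is a single solid region. The nearest boundary edge runs (0.00, 22.00)→(25.50, 22.00); distance from the point to it = 0.40 mm. The point is inside the cross-section, 0.40 mm from the nearest boundary — within the 1.2 mm shell band (3 × 0.4).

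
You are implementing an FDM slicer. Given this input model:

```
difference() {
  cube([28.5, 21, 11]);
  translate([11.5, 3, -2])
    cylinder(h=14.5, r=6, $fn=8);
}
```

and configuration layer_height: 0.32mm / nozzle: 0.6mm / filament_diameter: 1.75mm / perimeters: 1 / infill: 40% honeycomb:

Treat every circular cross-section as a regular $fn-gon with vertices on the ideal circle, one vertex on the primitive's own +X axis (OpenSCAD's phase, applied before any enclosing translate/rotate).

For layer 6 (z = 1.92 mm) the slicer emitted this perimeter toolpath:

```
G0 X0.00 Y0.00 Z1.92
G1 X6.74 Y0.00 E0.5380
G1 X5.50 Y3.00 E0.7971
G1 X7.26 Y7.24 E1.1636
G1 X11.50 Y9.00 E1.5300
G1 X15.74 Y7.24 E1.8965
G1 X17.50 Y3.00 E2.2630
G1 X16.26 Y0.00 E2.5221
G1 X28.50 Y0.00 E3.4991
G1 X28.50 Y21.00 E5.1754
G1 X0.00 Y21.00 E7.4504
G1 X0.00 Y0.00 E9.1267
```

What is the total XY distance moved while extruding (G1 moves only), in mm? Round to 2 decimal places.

Sum the Euclidean lengths of each G1 segment: total = 114.34 mm.

114.34 mm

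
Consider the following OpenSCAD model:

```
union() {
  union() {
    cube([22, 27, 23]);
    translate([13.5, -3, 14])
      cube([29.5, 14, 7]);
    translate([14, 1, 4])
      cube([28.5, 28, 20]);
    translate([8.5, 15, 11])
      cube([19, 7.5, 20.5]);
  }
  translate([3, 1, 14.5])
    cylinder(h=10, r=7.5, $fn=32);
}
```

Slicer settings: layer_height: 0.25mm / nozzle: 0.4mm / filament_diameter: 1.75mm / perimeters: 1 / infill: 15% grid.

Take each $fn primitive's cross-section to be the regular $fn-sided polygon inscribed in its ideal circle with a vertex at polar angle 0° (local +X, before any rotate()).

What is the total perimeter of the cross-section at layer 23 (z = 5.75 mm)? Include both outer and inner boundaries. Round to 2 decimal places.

143.00 mm

At z = 5.75 mm: the cube (footprint 22×27) is included at this height (perimeter 98.00 mm); the cube at (13.5, -3) does not reach this height (z outside [14, 21]); the cube at (14, 1) (footprint 28.5×28) is included at this height (perimeter 113.00 mm); the cube at (8.5, 15) does not reach this height (z outside [11, 31.5]); Merging all regions: the regions partially overlap (shared area 208.00 mm²), so the edge portions inside another operand are dropped and the merged outline is re-measured after clipping — boundary = 143.00 mm; the cylinder at (3, 1) does not reach this height (z outside [14.5, 24.5]); Taking the union: only the result so far is present, so the union is just that shape — boundary = 143.00 mm. Overall, the cross-section is a single solid region. Total boundary length (outer) = 143.00 mm.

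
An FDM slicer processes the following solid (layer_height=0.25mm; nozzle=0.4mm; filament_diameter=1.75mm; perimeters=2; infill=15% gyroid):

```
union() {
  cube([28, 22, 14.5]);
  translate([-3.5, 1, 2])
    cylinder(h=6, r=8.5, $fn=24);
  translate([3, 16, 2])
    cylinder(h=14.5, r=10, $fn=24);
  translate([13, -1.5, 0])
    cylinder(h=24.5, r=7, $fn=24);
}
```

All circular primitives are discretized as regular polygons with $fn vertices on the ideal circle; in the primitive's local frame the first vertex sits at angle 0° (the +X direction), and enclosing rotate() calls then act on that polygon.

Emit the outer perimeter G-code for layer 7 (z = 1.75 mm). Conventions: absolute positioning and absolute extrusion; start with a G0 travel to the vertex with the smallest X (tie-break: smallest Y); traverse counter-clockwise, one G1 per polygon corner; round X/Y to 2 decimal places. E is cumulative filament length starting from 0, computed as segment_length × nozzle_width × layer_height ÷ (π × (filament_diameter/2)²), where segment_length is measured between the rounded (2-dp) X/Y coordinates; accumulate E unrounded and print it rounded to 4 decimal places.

G0 X0.00 Y0.00 Z1.75
G1 X6.20 Y0.00 E0.2578
G1 X6.00 Y-1.50 E0.3207
G1 X6.24 Y-3.31 E0.3966
G1 X6.94 Y-5.00 E0.4726
G1 X8.05 Y-6.45 E0.5486
G1 X9.50 Y-7.56 E0.6245
G1 X11.19 Y-8.26 E0.7005
G1 X13.00 Y-8.50 E0.7764
G1 X14.81 Y-8.26 E0.8524
G1 X16.50 Y-7.56 E0.9284
G1 X17.95 Y-6.45 E1.0043
G1 X19.06 Y-5.00 E1.0802
G1 X19.76 Y-3.31 E1.1563
G1 X20.00 Y-1.50 E1.2322
G1 X19.80 Y0.00 E1.2951
G1 X28.00 Y0.00 E1.6360
G1 X28.00 Y22.00 E2.5507
G1 X0.00 Y22.00 E3.7148
G1 X0.00 Y0.00 E4.6294

At z = 1.75 mm: the cube (footprint 28×22) is included at this height; the cylinder at (-3.5, 1) is absent (z outside [2, 8]); the cylinder at (3, 16) does not reach this height (z outside [2, 16.5]); the r=7 cylinder at (13, -1.5) gives a regular 24-gon of circumradius 7 (constant along its height); Combining (union): the regions partially overlap (shared area 55.39 mm²), so overlapping operands fuse into one piece — 1 connected region. The outline is a single polygon with 19 vertices. Extrusion per mm of travel: 0.4 × 0.25 / (π × 0.875²) = 0.041575. Accumulating E over each segment gives final E = 4.6294.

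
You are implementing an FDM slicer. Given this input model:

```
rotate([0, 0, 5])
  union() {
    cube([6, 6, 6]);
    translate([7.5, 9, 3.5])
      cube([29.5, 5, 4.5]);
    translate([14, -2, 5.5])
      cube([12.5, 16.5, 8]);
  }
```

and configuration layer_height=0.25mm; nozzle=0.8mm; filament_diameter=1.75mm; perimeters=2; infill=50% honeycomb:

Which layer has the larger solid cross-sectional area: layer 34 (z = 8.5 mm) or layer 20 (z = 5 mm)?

layer 34 (z = 8.5 mm)

Layer 34 (z = 8.5): the cube does not reach this height (z outside [0, 6]); the cube at (7.5, 9) is not intersected at this z (z outside [3.5, 8]); the cube at (14, -2) is present — its section is the full 12.5×16.5 rectangle (area 206.25 mm²); Combining (union): only the 12.5×16.5 cube at (14, -2) is present, so the union is just that shape — area = 206.25 mm²; (rotated 5° about Z; rotation is an isometry so areas/perimeters/island counts are preserved). So its area = 206.25 mm². Layer 20 (z = 5): the cube (footprint 6×6) is included at this height (area 36.00 mm²); the 29.5×5 cube at (7.5, 9) contributes its full rectangle (area 147.50 mm²); the cube at (14, -2) does not reach this height (z outside [5.5, 13.5]); Merging all regions: the 2 present regions are separate (no shared area or edge), so areas and boundary lengths simply add and each stays a separate island — area = 183.50 mm²; (whole slice rotated 5° about Z — lengths, areas and connectivity unchanged). So its area = 183.50 mm². Layer 34 is larger (206.25 vs 183.50 mm²).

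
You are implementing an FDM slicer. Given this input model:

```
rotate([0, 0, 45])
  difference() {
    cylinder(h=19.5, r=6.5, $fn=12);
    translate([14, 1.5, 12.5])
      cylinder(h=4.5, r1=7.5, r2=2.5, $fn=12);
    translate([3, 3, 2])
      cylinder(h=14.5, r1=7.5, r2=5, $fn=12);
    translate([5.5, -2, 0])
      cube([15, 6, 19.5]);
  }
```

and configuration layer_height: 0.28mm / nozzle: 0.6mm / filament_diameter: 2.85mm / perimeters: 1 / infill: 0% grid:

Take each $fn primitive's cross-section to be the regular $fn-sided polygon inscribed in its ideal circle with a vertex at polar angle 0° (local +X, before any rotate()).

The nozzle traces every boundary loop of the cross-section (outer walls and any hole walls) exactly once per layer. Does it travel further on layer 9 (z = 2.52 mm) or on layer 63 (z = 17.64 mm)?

Layer 9 (z = 2.52): the cylinder: section is a regular 12-gon, circumradius r=6.5 (perimeter = 2·12·6.500·sin(180°/12) = 40.38 mm); the cone at (14, 1.5) is not intersected at this z (z outside [12.5, 17]); the cone at (3, 3) (r1=7.5→r2=5) has section circumradius 7.410 here — a regular 12-gon (perimeter = 2·12·7.410·sin(180°/12) = 46.03 mm); the cube at (5.5, -2) is present — its section is the full 15×6 rectangle (perimeter 42.00 mm); Taking the first minus the rest: starting from the r=6.5 cylinder, the cone at (3, 3) partially overlaps it — only the 87.76 mm² overlap (of its 164.74 mm²) is removed, clipping the outline; the 15×6 cube at (5.5, -2) misses the remaining region (no effect) — boundary = 37.45 mm; (whole slice rotated 45° about Z — lengths, areas and connectivity unchanged). So its perimeter = 37.45 mm. Layer 63 (z = 17.64): the r=6.5 cylinder gives a regular 12-gon of circumradius 6.5 (constant along its height) (perimeter = 2·12·6.500·sin(180°/12) = 40.38 mm); the cone at (14, 1.5) does not reach this height (z outside [12.5, 17]); the cone at (3, 3) is not intersected at this z (z outside [2, 16.5]); the cube at (5.5, -2) (footprint 15×6) is included at this height (perimeter 42.00 mm); Subtracting the remaining from the first: starting from the r=6.5 cylinder, the 15×6 cube at (5.5, -2) partially overlaps it — only the 3.31 mm² overlap (of its 90.00 mm²) is removed, clipping the outline — boundary = 40.60 mm; (rotated 45° about Z; rotation is an isometry so areas/perimeters/island counts are preserved). So its perimeter = 40.60 mm. Layer 63 is larger (40.60 vs 37.45 mm).

layer 63 (z = 17.64 mm)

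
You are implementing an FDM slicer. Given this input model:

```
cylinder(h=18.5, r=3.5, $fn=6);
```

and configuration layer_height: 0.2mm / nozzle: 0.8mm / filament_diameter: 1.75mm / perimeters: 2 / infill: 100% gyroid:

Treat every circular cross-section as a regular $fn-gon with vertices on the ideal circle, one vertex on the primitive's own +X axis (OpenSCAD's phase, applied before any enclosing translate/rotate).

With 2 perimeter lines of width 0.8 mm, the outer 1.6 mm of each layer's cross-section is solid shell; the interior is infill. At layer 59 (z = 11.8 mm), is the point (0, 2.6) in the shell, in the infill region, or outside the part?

shell

At z = 11.8 mm: the r=3.5 cylinder contributes a regular 6-gon of circumradius 3.5. Overall, the cross-section is a single solid region. The nearest boundary edge runs (1.75, 3.03)→(-1.75, 3.03); distance from the point to it = 0.43 mm. The point is inside the cross-section, 0.43 mm from the nearest boundary — within the 1.6 mm shell band (2 × 0.8).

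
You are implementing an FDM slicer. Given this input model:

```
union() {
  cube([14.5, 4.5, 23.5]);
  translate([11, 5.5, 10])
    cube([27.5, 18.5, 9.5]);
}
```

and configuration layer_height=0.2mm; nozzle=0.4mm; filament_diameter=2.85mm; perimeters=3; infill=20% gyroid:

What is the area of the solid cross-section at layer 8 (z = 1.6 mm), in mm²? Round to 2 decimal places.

65.25 mm²

At z = 1.6 mm: the cube is present — its section is the full 14.5×4.5 rectangle (area 65.25 mm²); the cube at (11, 5.5) is absent (z outside [10, 19.5]); Combining (union): only the 14.5×4.5 cube is present, so the union is just that shape — area = 65.25 mm². Overall, the cross-section is a single solid region. Net area = 65.25 mm².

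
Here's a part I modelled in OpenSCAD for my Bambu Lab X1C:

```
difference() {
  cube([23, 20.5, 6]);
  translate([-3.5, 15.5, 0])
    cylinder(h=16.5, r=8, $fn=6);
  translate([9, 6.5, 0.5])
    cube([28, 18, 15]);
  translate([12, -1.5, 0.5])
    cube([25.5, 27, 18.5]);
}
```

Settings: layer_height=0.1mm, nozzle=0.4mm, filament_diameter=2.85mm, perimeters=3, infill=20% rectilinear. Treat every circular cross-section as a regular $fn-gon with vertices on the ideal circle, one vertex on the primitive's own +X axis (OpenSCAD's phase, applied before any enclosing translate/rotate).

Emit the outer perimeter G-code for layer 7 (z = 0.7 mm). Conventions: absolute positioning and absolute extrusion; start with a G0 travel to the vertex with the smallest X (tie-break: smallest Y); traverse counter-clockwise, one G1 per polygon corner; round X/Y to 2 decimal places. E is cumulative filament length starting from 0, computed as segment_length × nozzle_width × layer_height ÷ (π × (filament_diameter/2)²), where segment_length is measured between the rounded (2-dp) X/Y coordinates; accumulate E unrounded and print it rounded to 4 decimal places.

At z = 0.7 mm: the 23×20.5 cube contributes its full rectangle; the cylinder at (-3.5, 15.5): section is a regular 6-gon, circumradius r=8; the 28×18 cube at (9, 6.5) contributes its full rectangle; the cube at (12, -1.5) is present — its section is the full 25.5×27 rectangle; After the difference (first − rest): starting from the 23×20.5 cube, the r=8 cylinder at (-3.5, 15.5) partially overlaps it — only the 32.60 mm² overlap (of its 166.28 mm²) is removed, clipping the outline; the 28×18 cube at (9, 6.5) partially overlaps it — only the 196.00 mm² overlap (of its 504.00 mm²) is removed, clipping the outline; the 25.5×27 cube at (12, -1.5) partially overlaps it — only the 71.50 mm² overlap (of its 688.50 mm²) is removed, clipping the outline — 1 connected region. The outline is a single polygon with 9 vertices. Extrusion per mm of travel: 0.4 × 0.1 / (π × 1.425²) = 0.006270. Accumulating E over each segment gives final E = 0.4122.

G0 X0.00 Y0.00 Z0.70
G1 X12.00 Y0.00 E0.0752
G1 X12.00 Y6.50 E0.1160
G1 X9.00 Y6.50 E0.1348
G1 X9.00 Y20.50 E0.2226
G1 X1.61 Y20.50 E0.2689
G1 X4.50 Y15.50 E0.3051
G1 X0.50 Y8.57 E0.3553
G1 X0.00 Y8.57 E0.3584
G1 X0.00 Y0.00 E0.4122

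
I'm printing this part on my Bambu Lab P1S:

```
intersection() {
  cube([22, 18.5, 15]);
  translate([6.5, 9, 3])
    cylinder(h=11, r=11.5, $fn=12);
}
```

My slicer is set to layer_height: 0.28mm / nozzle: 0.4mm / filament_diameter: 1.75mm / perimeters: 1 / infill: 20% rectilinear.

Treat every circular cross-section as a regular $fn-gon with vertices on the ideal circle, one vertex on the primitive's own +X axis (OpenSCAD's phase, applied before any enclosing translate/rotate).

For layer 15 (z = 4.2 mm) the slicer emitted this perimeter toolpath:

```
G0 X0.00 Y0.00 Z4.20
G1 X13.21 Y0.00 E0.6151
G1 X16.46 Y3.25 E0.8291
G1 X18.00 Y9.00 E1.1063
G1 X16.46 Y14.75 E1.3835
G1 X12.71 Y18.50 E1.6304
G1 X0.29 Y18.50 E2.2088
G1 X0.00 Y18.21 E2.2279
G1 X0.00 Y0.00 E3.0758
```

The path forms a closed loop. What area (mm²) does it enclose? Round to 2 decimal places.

Apply the shoelace formula to the sequence of (X, Y) vertices; enclosed area = 301.01 mm².

301.01 mm²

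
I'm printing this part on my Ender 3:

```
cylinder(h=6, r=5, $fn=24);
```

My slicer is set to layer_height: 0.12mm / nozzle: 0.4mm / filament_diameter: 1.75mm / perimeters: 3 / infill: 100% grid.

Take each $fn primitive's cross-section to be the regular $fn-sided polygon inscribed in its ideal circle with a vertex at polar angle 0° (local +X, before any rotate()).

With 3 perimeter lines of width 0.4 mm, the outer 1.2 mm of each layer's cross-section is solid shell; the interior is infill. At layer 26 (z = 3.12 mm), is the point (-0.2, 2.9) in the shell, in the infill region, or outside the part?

infill

At z = 3.12 mm: the r=5 cylinder gives a regular 24-gon of circumradius 5 (constant along its height). Overall, the cross-section is a single solid region. The nearest boundary edge runs (0.00, 5.00)→(-1.29, 4.83); distance from the point to it = 2.06 mm. The point is inside the cross-section and 2.06 mm from the nearest boundary — more than the 1.2 mm shell width (3 × 0.4), so it's in the infill interior.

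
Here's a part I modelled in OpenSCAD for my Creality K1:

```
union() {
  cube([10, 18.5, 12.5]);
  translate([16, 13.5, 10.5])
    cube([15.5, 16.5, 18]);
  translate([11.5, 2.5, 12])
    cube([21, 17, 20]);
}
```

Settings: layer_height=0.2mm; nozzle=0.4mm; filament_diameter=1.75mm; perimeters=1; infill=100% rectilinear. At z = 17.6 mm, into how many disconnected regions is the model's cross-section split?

1

At z = 17.6 mm: the cube does not reach this height (z outside [0, 12.5]); the 15.5×16.5 cube at (16, 13.5) contributes its full rectangle; the cube at (11.5, 2.5) is present — its section is the full 21×17 rectangle; Combining (union): the regions partially overlap (shared area 93.00 mm²), so overlapping operands fuse into one piece — 1 connected region. The result has 1 disconnected region.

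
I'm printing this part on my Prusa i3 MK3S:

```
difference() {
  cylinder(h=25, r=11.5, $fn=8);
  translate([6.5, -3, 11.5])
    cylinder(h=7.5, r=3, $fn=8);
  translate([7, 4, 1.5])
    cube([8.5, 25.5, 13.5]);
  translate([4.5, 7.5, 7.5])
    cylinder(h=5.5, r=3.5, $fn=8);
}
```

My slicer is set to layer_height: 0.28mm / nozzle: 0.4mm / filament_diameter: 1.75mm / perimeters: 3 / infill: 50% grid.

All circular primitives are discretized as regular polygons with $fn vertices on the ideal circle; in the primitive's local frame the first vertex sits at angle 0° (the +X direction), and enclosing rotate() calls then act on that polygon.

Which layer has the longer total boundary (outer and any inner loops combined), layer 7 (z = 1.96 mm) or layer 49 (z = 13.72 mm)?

Layer 7 (z = 1.96): the r=11.5 cylinder gives a regular 8-gon of circumradius 11.5 (constant along its height) (perimeter = 2·8·11.500·sin(180°/8) = 70.41 mm); the cylinder at (6.5, -3) does not reach this height (z outside [11.5, 19]); the 8.5×25.5 cube at (7, 4) contributes its full rectangle (perimeter 68.00 mm); the cylinder at (4.5, 7.5) is not intersected at this z (z outside [7.5, 13]); Subtracting the remaining from the first: starting from the r=11.5 cylinder, the 8.5×25.5 cube at (7, 4) partially overlaps it — only the 8.48 mm² overlap (of its 216.75 mm²) is removed, clipping the outline — boundary = 72.16 mm. So its perimeter = 72.16 mm. Layer 49 (z = 13.72): the cylinder: section is a regular 8-gon, circumradius r=11.5 (perimeter = 2·8·11.500·sin(180°/8) = 70.41 mm); the cylinder at (6.5, -3): section is a regular 8-gon, circumradius r=3 (perimeter = 2·8·3.000·sin(180°/8) = 18.37 mm); the cube at (7, 4) (footprint 8.5×25.5) is included at this height (perimeter 68.00 mm); the cylinder at (4.5, 7.5) does not reach this height (z outside [7.5, 13]); Taking the first minus the rest: starting from the r=11.5 cylinder, the r=3 cylinder at (6.5, -3) lies wholly inside it (removes its full 25.46 mm² and its 18.37 mm outline becomes a hole wall); the 8.5×25.5 cube at (7, 4) partially overlaps it — only the 8.48 mm² overlap (of its 216.75 mm²) is removed, clipping the outline — boundary (outer + 1 inner loop) = 90.53 mm. So its perimeter = 90.53 mm. Layer 49 is larger (90.53 vs 72.16 mm).

layer 49 (z = 13.72 mm)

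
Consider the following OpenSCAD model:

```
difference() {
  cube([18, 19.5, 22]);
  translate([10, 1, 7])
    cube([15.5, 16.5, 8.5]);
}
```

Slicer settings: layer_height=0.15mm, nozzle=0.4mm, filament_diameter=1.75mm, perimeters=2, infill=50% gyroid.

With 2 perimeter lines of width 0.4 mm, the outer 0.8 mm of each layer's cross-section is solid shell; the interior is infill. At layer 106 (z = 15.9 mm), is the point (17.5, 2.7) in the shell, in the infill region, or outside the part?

At z = 15.9 mm: the cube is present — its section is the full 18×19.5 rectangle; the cube at (10, 1) does not reach this height (z outside [7, 15.5]); Taking the first minus the rest: none of the subtracted shapes is present at this height, so the 18×19.5 cube is unchanged — 1 connected region. Overall, the cross-section is a single solid region. The nearest boundary edge runs (18.00, 0.00)→(18.00, 19.50); distance from the point to it = 0.50 mm. The point is inside the cross-section, 0.50 mm from the nearest boundary — within the 0.8 mm shell band (2 × 0.4).

shell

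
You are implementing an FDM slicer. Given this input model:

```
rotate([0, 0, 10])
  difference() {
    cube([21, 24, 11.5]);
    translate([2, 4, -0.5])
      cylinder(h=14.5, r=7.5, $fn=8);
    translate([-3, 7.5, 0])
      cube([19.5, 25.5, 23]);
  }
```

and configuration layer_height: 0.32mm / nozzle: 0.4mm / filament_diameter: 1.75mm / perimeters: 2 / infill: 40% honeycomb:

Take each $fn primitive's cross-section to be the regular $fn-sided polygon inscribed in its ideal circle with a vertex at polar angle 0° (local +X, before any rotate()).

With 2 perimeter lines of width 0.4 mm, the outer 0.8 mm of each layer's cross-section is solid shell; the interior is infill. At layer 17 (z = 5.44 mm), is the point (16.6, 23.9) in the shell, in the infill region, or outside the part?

At z = 5.44 mm: the cube (footprint 21×24) is included at this height; the r=7.5 cylinder at (2, 4) contributes a regular 8-gon of circumradius 7.5; the cube at (-3, 7.5) is present — its section is the full 19.5×25.5 rectangle; Taking the first minus the rest: starting from the 21×24 cube, the r=7.5 cylinder at (2, 4) partially overlaps it — only the 88.63 mm² overlap (of its 159.10 mm²) is removed, clipping the outline; the 19.5×25.5 cube at (-3, 7.5) partially overlaps it — only the 249.02 mm² overlap (of its 497.25 mm²) is removed, clipping the outline — 1 connected region; (whole slice rotated 10° about Z — lengths, areas and connectivity unchanged). Overall, the cross-section is a single solid region. Undo the 10° rotation: the query point maps to (20.498, 20.654) in the un-rotated model frame. The nearest boundary edge runs (21.00, 24.00)→(21.00, 0.00); distance from the point to it = 0.50 mm. The point is inside the cross-section, 0.50 mm from the nearest boundary — within the 0.8 mm shell band (2 × 0.4).

shell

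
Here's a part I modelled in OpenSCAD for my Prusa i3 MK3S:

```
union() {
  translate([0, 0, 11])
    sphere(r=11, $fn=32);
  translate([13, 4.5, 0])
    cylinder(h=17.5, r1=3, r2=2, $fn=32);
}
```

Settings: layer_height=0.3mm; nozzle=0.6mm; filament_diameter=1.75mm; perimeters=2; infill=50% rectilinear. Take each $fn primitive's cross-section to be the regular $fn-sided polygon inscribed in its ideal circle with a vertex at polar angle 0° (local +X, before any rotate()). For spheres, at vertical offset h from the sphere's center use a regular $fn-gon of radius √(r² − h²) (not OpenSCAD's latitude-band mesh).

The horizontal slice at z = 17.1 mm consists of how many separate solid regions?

At z = 17.1 mm: the r=11 sphere contributes a regular 32-gon of circumradius √(11²−6.1²) = 9.154; the cone at (13, 4.5): at t=0.977 of its height the radius interpolates to r₁+(r₂−r₁)t = 2.023, giving a regular 32-gon of that circumradius; Combining (union): the 2 present regions are separate (no shared area or edge), so areas and boundary lengths simply add and each stays a separate island — 2 connected regions. The result has 2 disconnected regions.

2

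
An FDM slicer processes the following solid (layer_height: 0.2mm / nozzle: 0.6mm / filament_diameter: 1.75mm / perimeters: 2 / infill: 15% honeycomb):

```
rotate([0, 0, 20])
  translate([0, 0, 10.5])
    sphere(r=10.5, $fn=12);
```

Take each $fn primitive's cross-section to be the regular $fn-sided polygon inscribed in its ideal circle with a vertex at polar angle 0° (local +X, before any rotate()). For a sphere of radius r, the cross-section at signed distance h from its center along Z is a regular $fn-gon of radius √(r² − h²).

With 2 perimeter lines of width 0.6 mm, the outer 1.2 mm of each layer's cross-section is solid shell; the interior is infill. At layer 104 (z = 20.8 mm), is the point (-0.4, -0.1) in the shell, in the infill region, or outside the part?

At z = 20.8 mm: the sphere: section is a regular 12-gon, circumradius = √(r²−h²) = √(10.5²−10.3²) = 2.040; (rotated 20° about Z; rotation is an isometry so areas/perimeters/island counts are preserved). Overall, the cross-section is a single solid region. Undo the 20° rotation: the query point maps to (-0.410, 0.043) in the un-rotated model frame. The nearest boundary edge runs (-1.77, 1.02)→(-2.04, 0.00); distance from the point to it = 1.56 mm. The point is inside the cross-section and 1.56 mm from the nearest boundary — more than the 1.2 mm shell width (2 × 0.6), so it's in the infill interior.

infill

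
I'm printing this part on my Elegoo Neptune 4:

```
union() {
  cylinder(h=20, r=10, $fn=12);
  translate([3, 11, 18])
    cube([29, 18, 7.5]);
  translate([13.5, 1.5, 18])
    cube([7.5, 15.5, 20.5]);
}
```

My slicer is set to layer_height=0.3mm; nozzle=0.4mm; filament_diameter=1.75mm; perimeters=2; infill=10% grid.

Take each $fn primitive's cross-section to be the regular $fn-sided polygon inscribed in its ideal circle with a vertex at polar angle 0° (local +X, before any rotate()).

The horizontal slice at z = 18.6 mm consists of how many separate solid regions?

2

At z = 18.6 mm: the r=10 cylinder contributes a regular 12-gon of circumradius 10; the 29×18 cube at (3, 11) contributes its full rectangle; the 7.5×15.5 cube at (13.5, 1.5) contributes its full rectangle; Combining (union): the regions partially overlap (shared area 45.00 mm²), so overlapping operands fuse into one piece — 2 connected regions. The result has 2 disconnected regions.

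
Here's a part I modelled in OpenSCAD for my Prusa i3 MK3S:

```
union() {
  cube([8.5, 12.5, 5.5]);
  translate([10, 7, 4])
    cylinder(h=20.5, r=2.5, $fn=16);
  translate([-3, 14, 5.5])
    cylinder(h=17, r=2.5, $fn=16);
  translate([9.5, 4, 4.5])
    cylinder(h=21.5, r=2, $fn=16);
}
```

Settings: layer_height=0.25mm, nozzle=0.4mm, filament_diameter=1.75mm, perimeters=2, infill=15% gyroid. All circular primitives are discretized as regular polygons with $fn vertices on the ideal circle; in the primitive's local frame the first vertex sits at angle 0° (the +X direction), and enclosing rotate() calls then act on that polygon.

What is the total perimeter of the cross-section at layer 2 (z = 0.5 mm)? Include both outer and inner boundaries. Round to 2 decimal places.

42.00 mm

At z = 0.5 mm: the cube is present — its section is the full 8.5×12.5 rectangle (perimeter 42.00 mm); the cylinder at (10, 7) is not intersected at this z (z outside [4, 24.5]); the cylinder at (-3, 14) is not intersected at this z (z outside [5.5, 22.5]); the cylinder at (9.5, 4) does not reach this height (z outside [4.5, 26]); Taking the union: only the 8.5×12.5 cube is present, so the union is just that shape — boundary = 42.00 mm. Overall, the cross-section is a single solid region. Total boundary length (outer) = 42.00 mm.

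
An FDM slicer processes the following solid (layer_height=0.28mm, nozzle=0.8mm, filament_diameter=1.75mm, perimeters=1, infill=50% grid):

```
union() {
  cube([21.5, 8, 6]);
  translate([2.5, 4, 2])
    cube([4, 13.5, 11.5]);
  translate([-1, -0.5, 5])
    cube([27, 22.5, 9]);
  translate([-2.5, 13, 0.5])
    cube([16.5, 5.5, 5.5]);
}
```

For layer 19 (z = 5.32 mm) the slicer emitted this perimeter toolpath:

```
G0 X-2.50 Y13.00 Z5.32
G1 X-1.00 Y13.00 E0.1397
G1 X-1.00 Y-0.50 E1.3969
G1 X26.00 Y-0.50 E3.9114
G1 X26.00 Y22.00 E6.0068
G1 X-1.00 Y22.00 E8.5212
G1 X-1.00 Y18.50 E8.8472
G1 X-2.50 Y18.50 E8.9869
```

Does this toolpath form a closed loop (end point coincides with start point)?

no

Start point (G0): (-2.50, 13.00). End point (last G1): the path does not return to the start — open.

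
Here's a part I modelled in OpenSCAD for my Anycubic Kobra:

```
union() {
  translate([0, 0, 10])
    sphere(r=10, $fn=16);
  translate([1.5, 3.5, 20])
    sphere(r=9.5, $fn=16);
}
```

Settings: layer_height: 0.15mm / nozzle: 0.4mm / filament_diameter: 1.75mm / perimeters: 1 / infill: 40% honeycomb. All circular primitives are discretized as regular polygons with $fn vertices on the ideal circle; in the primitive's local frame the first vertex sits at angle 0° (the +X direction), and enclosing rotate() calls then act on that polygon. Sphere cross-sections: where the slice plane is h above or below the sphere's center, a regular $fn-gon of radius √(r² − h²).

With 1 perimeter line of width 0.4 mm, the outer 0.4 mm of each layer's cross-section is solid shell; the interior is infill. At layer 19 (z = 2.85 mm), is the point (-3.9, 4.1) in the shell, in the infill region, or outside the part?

infill

At z = 2.85 mm: the r=10 sphere contributes a regular 16-gon of circumradius √(10²−7.15²) = 6.991; the sphere at (1.5, 3.5) is absent (|z−center|=17.150 > r=9.5); Combining (union): only the r=10 sphere is present, so the union is just that shape — 1 connected region. Overall, the cross-section is a single solid region. The nearest boundary edge runs (-2.68, 6.46)→(-4.94, 4.94); distance from the point to it = 1.28 mm. The point is inside the cross-section and 1.28 mm from the nearest boundary — more than the 0.4 mm shell width (1 × 0.4), so it's in the infill interior.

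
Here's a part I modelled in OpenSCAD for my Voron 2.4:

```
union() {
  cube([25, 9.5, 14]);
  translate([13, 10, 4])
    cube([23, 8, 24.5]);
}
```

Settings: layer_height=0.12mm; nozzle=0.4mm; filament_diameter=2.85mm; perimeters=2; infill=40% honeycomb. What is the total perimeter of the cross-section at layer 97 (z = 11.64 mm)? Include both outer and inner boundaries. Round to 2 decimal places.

131.00 mm

At z = 11.64 mm: the cube is present — its section is the full 25×9.5 rectangle (perimeter 69.00 mm); the 23×8 cube at (13, 10) contributes its full rectangle (perimeter 62.00 mm); Taking the union: the 2 present regions are separate (no shared area or edge), so areas and boundary lengths simply add and each stays a separate island — boundary = 131.00 mm. Overall, the cross-section has 2 separate islands. Total boundary length (outer) = 131.00 mm.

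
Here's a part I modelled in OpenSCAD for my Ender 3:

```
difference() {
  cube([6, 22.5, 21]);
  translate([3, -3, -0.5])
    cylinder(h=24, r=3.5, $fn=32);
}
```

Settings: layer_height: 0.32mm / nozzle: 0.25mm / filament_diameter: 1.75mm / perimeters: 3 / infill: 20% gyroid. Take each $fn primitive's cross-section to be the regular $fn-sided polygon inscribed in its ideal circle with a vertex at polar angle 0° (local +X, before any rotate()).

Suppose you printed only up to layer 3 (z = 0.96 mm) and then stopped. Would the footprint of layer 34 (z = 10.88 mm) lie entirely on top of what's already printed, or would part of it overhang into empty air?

entirely on top

Compare the two slices. At z = 0.96: the 6×22.5 cube contributes its full rectangle (area 135.00 mm²); the cylinder at (3, -3): section is a regular 32-gon, circumradius r=3.5 (area = (32/2)·3.500²·sin(360°/32) = 38.24 mm²); Subtracting the remaining from the first: starting from the 6×22.5 cube (135.00 mm²), the r=3.5 cylinder at (3, -3) partially overlaps it — only the 1.18 mm² overlap (of its 38.24 mm²) is removed, clipping the outline — area = 133.82 mm². At z = 10.88: the cube (footprint 6×22.5) is included at this height (area 135.00 mm²); the cylinder at (3, -3): section is a regular 32-gon, circumradius r=3.5 (area = (32/2)·3.500²·sin(360°/32) = 38.24 mm²); Taking the first minus the rest: starting from the 6×22.5 cube (135.00 mm²), the r=3.5 cylinder at (3, -3) partially overlaps it — only the 1.18 mm² overlap (of its 38.24 mm²) is removed, clipping the outline — area = 133.82 mm². Checking containment: the cross-section at z = 10.88 is a subset of the cross-section at z = 0.96.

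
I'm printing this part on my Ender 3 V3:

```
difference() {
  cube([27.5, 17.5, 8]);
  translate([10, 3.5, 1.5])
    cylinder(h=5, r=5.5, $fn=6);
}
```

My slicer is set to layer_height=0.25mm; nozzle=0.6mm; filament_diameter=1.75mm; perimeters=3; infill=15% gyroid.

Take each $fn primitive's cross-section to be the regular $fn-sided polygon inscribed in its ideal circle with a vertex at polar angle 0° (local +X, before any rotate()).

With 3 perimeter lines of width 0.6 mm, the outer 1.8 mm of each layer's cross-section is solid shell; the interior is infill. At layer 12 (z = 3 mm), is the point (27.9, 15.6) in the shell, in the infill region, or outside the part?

outside

At z = 3 mm: the cube is present — its section is the full 27.5×17.5 rectangle; the r=5.5 cylinder at (10, 3.5) gives a regular 6-gon of circumradius 5.5 (constant along its height); After the difference (first − rest): starting from the 27.5×17.5 cube, the r=5.5 cylinder at (10, 3.5) partially overlaps it — only the 70.72 mm² overlap (of its 78.59 mm²) is removed, clipping the outline — 1 connected region. Overall, the cross-section is a single solid region. The nearest boundary edge runs (27.50, 17.50)→(27.50, 0.00); distance from the point to it = 0.40 mm. The point is not inside any of the regions above, so it lies outside the cross-section (0.40 mm from the nearest boundary).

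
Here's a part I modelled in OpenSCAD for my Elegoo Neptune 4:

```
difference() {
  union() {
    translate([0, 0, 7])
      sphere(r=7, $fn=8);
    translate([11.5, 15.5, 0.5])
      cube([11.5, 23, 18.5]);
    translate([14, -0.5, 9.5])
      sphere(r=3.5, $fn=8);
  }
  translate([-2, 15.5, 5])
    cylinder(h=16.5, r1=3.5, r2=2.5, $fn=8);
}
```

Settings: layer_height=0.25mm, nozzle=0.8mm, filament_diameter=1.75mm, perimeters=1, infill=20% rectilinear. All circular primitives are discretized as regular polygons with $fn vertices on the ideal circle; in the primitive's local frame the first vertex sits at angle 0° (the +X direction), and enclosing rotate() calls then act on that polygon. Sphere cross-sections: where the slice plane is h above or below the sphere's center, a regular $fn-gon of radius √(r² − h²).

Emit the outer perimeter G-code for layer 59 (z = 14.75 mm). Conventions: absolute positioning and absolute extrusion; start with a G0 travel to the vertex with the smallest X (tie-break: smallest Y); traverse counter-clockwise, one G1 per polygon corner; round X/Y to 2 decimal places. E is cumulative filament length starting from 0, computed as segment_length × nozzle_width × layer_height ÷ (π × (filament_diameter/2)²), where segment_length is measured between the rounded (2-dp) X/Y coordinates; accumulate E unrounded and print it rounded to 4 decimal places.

G0 X11.50 Y15.50 Z14.75
G1 X23.00 Y15.50 E0.9562
G1 X23.00 Y38.50 E2.8687
G1 X11.50 Y38.50 E3.8249
G1 X11.50 Y15.50 E5.7374

At z = 14.75 mm: the sphere does not reach this height (|z−center|=7.750 > r=7); the 11.5×23 cube at (11.5, 15.5) contributes its full rectangle; the sphere at (14, -0.5) is absent (|z−center|=5.250 > r=3.5); Taking the union: only the 11.5×23 cube at (11.5, 15.5) is present, so the union is just that shape — 1 connected region; the cone at (-2, 15.5) contributes a regular 8-gon of circumradius 2.909 (interpolated between r1=3.5 and r2=2.5 at t=0.591); After the difference (first − rest): starting from the result so far, the cone at (-2, 15.5) misses the remaining region (no effect) — 1 connected region. The outline is a single polygon with 4 vertices. Extrusion per mm of travel: 0.8 × 0.25 / (π × 0.875²) = 0.083150. Accumulating E over each segment gives final E = 5.7374.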